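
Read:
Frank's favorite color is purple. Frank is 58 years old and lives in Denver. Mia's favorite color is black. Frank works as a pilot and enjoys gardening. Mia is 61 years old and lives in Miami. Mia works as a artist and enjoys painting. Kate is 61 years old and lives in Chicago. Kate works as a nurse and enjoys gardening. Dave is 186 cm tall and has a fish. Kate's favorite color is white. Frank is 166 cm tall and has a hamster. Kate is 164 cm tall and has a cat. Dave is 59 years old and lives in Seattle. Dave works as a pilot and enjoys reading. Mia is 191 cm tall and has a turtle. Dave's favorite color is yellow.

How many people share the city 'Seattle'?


Count: 1

1


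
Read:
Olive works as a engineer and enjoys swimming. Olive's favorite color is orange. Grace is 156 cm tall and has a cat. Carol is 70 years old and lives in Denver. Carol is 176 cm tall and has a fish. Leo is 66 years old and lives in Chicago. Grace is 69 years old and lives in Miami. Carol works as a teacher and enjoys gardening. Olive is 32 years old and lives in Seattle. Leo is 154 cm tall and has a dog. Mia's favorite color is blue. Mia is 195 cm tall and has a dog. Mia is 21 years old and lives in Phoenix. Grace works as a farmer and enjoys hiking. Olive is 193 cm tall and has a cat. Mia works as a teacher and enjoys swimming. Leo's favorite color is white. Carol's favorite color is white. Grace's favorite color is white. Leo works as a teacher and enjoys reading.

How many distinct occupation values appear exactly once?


Unique occupation values: 2

2


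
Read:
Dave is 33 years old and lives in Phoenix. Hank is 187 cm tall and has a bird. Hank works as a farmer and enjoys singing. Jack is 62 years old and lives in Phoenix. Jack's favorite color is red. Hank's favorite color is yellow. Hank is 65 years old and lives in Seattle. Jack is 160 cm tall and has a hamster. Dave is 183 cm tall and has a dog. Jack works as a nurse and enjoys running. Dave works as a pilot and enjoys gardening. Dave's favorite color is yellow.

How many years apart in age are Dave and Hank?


33 vs 65, diff = 32

32


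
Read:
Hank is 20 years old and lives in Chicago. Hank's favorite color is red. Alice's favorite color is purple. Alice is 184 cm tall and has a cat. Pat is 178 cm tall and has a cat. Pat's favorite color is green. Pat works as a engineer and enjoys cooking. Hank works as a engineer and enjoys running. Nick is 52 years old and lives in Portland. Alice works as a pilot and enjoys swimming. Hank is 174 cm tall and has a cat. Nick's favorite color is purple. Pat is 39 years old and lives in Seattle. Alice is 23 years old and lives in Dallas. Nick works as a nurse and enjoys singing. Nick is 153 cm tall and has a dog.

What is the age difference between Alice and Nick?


|23 - 52| = 29

29


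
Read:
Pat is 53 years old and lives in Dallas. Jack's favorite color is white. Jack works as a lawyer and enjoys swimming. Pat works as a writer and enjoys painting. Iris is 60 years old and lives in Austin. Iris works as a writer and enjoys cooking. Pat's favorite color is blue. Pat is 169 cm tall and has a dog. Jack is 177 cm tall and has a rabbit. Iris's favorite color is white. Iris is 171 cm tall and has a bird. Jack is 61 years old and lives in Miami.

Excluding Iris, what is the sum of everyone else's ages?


Sum (excluding Iris): 114

114


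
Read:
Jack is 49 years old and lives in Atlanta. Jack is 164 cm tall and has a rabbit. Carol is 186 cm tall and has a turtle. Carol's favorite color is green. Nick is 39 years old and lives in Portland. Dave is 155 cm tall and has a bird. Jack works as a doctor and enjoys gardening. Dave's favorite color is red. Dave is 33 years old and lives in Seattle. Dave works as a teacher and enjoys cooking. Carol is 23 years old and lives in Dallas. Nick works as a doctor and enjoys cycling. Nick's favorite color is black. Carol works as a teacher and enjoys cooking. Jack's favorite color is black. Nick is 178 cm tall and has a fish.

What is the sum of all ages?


49+23+33+39 = 144

144


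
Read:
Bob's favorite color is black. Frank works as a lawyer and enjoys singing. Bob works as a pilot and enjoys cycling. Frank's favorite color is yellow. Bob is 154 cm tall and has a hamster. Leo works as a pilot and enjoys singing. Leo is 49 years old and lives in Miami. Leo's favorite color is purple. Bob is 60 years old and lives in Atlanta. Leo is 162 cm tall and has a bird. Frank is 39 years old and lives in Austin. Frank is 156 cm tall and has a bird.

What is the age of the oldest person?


Oldest: Bob at 60

60


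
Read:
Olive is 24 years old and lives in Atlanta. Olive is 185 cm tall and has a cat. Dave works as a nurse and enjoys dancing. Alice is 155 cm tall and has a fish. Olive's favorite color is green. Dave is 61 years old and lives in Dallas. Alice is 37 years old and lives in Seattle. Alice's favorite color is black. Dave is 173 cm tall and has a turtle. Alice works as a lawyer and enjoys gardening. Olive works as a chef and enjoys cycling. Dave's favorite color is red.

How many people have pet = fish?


Count: 1

1


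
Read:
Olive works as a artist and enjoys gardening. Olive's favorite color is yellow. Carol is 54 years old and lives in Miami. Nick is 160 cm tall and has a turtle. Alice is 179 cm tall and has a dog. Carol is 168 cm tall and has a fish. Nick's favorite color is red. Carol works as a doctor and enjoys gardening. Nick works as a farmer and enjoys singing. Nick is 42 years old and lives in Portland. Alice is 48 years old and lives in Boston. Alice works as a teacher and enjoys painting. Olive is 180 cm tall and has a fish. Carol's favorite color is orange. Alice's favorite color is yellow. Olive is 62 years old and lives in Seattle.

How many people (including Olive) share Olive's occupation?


Olive is a artist. Count = 1

1


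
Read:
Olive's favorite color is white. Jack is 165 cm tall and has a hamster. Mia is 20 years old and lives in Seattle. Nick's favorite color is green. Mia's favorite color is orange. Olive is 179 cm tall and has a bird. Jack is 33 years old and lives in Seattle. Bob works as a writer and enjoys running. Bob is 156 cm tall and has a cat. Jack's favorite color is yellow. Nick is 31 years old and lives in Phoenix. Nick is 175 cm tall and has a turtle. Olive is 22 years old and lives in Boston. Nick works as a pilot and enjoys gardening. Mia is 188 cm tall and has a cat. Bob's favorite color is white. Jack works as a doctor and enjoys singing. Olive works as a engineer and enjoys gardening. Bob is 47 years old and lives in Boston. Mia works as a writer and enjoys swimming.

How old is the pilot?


The pilot is Nick, age 31

31


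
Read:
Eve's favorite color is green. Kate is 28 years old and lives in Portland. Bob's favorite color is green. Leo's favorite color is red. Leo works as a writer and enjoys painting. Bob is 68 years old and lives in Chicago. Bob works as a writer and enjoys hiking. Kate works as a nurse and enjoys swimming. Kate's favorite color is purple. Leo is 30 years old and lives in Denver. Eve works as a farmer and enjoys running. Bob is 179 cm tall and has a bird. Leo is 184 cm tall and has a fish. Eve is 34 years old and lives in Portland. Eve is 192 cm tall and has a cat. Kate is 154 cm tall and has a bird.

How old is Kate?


Kate is 28 years old

28


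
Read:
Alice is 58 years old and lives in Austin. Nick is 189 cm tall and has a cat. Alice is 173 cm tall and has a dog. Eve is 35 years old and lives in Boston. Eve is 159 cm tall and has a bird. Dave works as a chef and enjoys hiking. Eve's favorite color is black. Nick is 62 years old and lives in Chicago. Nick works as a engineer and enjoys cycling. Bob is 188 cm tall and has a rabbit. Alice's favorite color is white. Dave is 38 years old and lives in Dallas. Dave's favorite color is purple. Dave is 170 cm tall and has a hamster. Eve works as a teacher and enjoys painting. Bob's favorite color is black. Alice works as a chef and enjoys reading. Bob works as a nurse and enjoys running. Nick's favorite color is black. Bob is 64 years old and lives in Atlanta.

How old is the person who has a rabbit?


Person with rabbit is Bob, age 64

64


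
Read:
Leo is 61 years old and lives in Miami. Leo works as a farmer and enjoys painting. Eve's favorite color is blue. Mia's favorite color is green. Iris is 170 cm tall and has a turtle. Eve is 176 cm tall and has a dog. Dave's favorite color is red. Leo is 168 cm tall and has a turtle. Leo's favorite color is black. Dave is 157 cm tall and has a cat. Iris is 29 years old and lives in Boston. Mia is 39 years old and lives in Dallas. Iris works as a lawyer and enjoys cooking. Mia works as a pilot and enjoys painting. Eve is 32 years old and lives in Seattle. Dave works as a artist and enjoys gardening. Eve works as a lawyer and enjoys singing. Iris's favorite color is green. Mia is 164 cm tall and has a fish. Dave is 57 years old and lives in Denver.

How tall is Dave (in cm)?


Dave is 157 cm tall

157


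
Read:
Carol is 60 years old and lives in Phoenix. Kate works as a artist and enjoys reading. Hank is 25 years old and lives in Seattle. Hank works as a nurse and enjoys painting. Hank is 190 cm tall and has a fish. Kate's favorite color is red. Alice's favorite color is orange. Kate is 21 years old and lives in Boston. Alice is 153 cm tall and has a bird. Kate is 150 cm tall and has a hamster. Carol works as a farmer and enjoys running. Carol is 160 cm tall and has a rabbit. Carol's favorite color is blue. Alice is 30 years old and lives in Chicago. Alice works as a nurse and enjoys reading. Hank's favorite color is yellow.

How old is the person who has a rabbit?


Person with rabbit is Carol, age 60

60


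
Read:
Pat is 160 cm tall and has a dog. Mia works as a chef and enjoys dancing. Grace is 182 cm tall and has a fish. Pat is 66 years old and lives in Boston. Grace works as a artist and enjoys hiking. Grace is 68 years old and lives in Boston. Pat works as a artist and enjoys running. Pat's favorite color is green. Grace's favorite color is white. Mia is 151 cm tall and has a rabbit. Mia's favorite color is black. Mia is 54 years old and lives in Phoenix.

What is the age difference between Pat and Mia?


|66 - 54| = 12

12


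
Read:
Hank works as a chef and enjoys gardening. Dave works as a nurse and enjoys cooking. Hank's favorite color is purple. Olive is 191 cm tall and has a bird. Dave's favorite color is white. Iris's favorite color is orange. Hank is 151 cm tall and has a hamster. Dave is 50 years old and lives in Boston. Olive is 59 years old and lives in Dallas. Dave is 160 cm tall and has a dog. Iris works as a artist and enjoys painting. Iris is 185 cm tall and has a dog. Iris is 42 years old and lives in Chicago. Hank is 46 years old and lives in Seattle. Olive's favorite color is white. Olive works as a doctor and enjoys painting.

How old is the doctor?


The doctor is Olive, age 59

59


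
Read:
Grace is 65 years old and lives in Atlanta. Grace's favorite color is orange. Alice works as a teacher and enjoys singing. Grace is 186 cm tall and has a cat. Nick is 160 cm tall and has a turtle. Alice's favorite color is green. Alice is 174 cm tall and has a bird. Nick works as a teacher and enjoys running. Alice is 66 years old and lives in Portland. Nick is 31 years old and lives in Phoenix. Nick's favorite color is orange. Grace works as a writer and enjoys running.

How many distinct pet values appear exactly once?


Unique pet values: 3

3


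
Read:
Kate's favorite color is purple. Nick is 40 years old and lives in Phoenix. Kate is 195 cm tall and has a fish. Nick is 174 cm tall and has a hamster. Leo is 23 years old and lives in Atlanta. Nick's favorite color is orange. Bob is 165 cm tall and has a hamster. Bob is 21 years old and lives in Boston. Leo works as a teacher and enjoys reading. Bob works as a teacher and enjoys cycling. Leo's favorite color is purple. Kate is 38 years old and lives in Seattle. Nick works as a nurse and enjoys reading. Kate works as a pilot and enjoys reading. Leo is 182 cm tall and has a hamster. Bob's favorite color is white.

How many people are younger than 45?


Filter: 4

4


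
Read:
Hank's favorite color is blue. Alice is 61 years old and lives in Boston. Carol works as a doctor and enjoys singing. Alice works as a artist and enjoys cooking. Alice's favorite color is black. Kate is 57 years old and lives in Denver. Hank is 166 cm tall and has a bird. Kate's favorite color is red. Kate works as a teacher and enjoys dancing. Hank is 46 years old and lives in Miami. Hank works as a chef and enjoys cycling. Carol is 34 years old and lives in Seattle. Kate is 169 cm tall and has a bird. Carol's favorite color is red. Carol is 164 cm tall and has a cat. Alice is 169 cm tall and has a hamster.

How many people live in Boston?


Count in Boston: 1

1


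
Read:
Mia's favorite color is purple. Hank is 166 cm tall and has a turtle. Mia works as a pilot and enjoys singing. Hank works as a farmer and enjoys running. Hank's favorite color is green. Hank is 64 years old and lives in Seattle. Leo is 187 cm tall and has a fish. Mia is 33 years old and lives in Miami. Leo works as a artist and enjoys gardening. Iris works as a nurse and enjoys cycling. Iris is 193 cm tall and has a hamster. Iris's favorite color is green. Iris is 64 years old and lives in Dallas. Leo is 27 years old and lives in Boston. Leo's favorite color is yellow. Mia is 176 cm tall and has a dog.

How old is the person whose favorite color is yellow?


Person with favorite color=yellow is Leo, age 27

27


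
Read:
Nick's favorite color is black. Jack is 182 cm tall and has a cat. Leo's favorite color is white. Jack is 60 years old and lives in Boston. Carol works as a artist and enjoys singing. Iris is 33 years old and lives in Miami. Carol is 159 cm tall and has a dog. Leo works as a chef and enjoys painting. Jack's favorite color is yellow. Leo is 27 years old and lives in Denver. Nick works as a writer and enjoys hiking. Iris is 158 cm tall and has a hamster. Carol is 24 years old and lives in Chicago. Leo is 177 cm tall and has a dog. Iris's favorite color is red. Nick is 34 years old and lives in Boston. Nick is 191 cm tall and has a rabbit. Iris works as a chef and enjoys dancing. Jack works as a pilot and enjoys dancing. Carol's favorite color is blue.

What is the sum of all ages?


33+24+27+34+60 = 178

178


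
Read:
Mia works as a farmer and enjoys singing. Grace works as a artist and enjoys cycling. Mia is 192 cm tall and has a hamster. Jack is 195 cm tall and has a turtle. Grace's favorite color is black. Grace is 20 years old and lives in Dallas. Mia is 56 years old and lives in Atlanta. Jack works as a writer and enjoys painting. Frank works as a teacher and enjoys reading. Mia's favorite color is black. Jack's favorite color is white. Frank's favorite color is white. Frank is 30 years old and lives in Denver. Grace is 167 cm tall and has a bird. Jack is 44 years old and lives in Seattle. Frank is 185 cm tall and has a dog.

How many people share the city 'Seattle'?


Count: 1

1


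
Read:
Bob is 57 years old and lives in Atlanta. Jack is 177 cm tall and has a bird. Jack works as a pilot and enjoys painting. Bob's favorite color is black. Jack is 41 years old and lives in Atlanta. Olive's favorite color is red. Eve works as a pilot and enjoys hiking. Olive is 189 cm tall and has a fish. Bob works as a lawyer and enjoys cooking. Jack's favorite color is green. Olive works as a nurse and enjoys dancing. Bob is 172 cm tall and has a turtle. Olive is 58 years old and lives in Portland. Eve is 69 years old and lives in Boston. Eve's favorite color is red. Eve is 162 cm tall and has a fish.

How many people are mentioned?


People: Jack, Bob, Olive, Eve. Count = 4

4


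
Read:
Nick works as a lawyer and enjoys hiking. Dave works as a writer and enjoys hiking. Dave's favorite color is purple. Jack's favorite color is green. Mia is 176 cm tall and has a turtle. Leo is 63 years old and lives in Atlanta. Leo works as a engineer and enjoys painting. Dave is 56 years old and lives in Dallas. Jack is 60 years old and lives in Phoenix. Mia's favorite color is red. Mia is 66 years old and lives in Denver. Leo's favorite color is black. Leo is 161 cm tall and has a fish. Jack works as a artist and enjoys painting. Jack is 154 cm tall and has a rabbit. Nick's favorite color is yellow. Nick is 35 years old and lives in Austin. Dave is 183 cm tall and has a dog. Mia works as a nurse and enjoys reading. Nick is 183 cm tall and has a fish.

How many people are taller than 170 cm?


Taller than 170: 3

3


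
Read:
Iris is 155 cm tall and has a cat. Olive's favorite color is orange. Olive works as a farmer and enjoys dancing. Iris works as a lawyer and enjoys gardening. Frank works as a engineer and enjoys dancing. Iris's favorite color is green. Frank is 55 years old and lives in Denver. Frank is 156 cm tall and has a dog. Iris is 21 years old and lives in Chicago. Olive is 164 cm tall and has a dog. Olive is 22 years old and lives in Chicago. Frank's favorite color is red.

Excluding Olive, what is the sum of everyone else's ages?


Sum (excluding Olive): 76

76


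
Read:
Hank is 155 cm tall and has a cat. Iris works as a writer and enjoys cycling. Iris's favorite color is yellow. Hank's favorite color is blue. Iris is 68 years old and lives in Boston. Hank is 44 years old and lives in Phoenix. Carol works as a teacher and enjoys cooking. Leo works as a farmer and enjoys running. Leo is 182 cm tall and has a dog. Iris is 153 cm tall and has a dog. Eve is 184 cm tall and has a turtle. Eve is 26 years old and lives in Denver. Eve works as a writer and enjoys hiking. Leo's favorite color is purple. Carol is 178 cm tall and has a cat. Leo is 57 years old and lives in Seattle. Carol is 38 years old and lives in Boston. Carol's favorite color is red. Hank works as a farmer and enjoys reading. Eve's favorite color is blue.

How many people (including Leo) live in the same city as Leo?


Leo lives in Seattle. Count = 1

1


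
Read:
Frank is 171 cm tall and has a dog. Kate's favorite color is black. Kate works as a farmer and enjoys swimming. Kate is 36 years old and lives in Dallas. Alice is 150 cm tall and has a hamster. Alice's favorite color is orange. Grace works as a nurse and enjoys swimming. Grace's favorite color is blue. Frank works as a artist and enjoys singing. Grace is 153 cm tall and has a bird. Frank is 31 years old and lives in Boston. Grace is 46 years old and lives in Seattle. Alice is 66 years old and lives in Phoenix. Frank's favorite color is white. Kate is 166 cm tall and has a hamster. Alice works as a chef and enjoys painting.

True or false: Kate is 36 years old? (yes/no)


Kate is actually 36. yes

yes


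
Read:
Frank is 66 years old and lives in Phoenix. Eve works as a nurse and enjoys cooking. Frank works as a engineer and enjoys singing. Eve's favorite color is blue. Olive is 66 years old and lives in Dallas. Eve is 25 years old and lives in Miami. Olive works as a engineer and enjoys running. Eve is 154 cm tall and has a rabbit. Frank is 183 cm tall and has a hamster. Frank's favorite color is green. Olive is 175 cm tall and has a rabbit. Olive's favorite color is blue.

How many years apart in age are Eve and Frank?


25 vs 66, diff = 41

41


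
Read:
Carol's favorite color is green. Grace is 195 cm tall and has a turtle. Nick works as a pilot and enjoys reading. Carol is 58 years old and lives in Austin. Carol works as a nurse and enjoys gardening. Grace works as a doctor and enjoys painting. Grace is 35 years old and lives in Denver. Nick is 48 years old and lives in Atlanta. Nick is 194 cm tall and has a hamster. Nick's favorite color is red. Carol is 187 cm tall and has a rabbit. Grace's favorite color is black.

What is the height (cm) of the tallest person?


Tallest: Grace at 195 cm

195


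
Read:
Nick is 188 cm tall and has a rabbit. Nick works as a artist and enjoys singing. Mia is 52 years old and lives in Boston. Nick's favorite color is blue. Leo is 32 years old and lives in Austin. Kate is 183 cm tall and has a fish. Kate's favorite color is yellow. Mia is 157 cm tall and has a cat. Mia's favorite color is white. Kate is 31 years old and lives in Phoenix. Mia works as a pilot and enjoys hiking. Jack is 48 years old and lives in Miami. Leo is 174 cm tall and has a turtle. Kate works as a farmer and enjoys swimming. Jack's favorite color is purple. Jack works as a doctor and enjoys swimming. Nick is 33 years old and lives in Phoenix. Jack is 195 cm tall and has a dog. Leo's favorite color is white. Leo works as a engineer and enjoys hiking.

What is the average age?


Sum=196, n=5, avg=39.2

39.2


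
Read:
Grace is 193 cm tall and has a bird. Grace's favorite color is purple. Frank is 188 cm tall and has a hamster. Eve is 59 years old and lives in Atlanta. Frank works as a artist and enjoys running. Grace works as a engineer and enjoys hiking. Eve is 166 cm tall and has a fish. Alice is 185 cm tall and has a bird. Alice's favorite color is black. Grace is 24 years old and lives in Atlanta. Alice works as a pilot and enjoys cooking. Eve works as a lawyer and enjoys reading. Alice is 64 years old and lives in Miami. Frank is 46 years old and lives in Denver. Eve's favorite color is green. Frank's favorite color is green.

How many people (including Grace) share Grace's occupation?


Grace is a engineer. Count = 1

1


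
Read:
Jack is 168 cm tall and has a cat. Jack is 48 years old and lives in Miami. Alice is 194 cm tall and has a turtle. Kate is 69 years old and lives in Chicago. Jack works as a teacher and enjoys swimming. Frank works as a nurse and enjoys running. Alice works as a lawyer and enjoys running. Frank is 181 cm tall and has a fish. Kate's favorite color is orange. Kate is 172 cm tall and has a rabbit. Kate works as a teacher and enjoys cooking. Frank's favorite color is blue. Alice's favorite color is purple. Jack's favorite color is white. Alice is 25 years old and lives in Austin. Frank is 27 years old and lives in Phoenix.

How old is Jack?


Jack is 48 years old

48


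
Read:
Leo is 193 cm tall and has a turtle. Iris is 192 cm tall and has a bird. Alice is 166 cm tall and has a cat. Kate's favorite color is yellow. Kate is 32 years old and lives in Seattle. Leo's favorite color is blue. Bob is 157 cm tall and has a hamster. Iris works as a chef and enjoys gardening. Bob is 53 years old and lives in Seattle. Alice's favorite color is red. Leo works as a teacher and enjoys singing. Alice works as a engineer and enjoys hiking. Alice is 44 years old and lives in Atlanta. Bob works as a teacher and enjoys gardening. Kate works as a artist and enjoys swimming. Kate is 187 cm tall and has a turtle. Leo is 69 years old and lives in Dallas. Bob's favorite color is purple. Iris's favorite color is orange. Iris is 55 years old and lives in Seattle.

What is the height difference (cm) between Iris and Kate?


|192 - 187| = 5

5


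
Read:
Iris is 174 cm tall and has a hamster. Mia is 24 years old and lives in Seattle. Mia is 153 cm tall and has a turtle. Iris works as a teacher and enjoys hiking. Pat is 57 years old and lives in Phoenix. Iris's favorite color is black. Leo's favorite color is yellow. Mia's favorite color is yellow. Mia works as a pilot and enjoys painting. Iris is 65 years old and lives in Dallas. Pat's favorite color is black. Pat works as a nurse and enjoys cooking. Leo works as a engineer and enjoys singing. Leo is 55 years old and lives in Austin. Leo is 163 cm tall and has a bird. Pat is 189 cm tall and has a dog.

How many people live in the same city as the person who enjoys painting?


Person with hobby painting is Mia, city Seattle. Count = 1

1


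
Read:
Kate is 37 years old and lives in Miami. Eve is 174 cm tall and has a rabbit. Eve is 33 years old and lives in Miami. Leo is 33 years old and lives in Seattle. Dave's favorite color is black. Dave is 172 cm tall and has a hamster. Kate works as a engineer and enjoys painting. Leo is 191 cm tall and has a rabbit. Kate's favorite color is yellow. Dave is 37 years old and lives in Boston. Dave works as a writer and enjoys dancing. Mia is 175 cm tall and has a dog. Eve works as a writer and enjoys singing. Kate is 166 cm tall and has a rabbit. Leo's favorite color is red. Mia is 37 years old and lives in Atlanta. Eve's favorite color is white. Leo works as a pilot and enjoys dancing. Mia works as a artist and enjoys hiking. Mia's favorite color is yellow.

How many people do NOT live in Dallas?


Not in Dallas: 5

5


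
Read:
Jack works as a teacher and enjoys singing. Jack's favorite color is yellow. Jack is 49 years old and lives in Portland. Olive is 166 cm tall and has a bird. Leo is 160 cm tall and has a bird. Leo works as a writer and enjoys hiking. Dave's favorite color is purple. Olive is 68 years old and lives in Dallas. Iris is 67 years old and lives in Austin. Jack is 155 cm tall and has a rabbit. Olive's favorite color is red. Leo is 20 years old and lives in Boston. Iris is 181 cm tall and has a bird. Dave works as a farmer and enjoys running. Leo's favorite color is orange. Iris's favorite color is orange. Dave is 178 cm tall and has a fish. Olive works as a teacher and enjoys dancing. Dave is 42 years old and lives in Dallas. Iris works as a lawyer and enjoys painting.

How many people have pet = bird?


Count: 3

3


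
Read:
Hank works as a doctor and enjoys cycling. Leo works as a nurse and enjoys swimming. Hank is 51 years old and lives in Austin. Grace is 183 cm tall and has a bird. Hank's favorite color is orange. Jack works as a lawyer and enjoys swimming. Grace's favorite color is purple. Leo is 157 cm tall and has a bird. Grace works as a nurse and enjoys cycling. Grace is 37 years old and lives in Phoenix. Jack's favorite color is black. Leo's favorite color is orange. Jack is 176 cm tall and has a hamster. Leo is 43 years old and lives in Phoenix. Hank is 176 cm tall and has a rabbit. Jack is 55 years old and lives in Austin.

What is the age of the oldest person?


Oldest: Jack at 55

55


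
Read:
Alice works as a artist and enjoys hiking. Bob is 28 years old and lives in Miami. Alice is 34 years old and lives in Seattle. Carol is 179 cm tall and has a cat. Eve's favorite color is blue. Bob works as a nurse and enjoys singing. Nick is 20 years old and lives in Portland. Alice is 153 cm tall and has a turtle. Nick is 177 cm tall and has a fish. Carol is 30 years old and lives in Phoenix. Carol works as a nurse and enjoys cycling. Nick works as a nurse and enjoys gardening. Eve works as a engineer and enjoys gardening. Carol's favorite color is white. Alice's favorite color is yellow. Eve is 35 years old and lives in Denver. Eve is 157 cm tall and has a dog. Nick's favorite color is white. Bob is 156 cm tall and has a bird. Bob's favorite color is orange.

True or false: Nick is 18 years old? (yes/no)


Nick is actually 20. no

no


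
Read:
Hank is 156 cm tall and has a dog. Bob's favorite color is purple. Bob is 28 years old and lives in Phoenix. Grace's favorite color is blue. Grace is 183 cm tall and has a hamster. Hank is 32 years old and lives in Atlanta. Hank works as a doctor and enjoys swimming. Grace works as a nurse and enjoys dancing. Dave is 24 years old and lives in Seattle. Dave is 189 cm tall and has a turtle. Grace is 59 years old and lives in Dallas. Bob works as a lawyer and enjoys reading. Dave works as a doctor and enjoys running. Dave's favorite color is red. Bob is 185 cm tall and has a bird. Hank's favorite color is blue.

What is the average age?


Sum=143, n=4, avg=35.75

35.75


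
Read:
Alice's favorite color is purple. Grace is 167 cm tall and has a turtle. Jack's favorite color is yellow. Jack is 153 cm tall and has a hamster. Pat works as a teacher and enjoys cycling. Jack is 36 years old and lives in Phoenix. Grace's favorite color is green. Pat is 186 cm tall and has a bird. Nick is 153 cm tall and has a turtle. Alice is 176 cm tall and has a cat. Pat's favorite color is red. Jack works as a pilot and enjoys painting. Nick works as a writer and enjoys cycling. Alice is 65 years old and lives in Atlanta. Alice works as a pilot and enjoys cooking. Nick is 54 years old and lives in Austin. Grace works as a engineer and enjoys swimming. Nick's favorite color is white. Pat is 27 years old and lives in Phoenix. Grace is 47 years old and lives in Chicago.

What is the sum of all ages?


27+65+54+47+36 = 229

229


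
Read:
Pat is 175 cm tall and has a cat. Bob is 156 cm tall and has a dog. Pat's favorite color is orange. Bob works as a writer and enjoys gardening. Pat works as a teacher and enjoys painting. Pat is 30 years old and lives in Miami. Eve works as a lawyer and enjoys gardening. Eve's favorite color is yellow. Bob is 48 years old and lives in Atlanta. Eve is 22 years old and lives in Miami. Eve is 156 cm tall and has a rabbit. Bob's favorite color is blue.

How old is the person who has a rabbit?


Person with rabbit is Eve, age 22

22


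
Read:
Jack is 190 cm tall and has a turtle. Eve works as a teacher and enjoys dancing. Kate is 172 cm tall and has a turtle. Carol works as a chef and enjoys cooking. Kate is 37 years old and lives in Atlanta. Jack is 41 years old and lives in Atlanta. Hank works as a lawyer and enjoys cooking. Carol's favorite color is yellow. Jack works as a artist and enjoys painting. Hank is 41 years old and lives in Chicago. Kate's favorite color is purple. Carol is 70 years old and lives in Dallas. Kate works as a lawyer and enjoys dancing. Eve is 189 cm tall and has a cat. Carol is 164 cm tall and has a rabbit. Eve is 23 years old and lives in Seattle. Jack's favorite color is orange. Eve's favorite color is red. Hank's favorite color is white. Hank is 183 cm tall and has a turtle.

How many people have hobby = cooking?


Count: 2

2


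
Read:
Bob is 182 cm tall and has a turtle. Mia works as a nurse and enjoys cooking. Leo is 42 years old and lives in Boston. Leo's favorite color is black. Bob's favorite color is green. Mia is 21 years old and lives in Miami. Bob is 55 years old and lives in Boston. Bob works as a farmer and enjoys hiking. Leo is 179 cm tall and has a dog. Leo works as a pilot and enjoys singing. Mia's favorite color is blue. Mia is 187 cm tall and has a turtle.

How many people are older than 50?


Filter: 1

1


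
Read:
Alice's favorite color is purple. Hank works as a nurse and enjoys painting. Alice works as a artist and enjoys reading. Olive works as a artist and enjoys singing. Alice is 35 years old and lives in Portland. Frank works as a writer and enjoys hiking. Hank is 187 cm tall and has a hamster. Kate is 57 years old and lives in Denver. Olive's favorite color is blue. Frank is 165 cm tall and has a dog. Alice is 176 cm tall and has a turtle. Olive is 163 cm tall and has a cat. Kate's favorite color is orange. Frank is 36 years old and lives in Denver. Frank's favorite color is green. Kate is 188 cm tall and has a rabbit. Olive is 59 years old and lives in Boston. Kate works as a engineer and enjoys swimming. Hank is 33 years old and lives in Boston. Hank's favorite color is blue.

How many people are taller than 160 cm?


Taller than 160: 5

5


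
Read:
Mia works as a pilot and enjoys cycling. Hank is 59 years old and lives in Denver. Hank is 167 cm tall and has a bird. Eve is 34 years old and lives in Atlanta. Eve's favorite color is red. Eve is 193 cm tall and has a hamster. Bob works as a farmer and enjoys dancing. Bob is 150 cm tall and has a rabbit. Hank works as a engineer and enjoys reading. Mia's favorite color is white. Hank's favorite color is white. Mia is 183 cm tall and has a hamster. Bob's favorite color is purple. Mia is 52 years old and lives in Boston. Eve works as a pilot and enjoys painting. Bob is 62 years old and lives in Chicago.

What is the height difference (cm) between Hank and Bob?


|167 - 150| = 17

17


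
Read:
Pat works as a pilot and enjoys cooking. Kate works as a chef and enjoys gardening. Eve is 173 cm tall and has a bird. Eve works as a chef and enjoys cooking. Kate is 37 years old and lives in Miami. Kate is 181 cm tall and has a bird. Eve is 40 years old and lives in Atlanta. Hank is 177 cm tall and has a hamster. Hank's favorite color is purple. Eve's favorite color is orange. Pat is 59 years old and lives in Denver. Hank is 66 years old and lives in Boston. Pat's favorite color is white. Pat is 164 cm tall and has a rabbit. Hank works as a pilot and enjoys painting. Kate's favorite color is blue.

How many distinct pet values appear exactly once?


Unique pet values: 2

2


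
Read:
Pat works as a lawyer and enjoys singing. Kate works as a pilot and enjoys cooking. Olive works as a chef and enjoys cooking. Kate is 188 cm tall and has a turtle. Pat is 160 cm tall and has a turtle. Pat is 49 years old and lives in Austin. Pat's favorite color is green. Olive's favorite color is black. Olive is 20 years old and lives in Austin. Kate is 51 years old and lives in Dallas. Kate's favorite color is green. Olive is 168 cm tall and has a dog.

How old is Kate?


Kate is 51 years old

51


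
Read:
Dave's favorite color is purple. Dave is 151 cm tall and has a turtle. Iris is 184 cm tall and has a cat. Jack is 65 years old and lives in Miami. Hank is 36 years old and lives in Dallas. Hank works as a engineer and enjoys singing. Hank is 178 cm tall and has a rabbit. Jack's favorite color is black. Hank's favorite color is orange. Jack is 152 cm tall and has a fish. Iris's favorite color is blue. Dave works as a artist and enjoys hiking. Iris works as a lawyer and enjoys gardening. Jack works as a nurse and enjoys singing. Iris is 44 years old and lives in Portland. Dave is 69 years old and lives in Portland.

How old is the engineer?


The engineer is Hank, age 36

36


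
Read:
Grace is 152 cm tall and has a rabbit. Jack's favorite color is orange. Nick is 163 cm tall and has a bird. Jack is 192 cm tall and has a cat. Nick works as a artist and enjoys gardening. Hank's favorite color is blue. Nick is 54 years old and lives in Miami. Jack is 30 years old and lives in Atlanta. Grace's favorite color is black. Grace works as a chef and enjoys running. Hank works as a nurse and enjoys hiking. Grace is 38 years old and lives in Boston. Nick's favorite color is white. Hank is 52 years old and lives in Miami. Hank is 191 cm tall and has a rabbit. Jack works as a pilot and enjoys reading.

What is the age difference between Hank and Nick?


|52 - 54| = 2

2


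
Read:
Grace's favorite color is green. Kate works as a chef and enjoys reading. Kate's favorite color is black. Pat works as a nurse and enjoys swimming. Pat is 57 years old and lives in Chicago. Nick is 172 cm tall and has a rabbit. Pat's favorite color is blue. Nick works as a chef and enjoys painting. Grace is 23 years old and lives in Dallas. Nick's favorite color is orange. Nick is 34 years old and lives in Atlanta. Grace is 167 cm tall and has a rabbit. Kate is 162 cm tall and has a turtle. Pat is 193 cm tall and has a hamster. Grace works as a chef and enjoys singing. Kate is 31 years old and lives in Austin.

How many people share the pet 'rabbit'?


Count: 2

2


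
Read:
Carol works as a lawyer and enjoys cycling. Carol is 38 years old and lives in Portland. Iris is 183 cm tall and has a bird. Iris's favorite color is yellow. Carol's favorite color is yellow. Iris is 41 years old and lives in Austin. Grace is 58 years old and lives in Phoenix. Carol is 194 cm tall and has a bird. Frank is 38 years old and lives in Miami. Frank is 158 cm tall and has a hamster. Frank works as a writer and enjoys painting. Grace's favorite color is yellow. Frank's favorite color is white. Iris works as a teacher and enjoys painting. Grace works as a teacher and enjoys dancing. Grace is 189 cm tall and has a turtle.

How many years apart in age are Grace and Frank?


58 vs 38, diff = 20

20


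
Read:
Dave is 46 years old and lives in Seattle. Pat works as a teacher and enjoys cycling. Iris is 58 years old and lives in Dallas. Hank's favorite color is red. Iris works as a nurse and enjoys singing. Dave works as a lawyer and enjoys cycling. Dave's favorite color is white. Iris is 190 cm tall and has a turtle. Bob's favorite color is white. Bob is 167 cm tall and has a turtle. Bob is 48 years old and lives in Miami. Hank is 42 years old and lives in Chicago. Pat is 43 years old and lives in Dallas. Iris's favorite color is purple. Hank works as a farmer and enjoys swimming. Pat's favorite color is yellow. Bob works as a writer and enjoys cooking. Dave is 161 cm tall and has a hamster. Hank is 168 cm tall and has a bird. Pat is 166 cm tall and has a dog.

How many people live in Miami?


Count in Miami: 1

1


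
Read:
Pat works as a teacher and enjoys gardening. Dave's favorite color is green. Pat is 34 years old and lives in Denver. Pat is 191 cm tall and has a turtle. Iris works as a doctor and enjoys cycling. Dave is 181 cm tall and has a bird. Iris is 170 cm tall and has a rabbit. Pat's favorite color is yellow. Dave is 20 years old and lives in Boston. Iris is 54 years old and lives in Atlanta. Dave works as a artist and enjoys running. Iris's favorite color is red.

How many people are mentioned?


People: Iris, Pat, Dave. Count = 3

3


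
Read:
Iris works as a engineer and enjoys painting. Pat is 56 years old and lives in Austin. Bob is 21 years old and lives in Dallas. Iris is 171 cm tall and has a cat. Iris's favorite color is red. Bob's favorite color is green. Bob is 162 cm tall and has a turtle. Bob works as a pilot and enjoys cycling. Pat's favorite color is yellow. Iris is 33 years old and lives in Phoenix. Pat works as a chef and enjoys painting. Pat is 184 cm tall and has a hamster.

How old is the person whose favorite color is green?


Person with favorite color=green is Bob, age 21

21


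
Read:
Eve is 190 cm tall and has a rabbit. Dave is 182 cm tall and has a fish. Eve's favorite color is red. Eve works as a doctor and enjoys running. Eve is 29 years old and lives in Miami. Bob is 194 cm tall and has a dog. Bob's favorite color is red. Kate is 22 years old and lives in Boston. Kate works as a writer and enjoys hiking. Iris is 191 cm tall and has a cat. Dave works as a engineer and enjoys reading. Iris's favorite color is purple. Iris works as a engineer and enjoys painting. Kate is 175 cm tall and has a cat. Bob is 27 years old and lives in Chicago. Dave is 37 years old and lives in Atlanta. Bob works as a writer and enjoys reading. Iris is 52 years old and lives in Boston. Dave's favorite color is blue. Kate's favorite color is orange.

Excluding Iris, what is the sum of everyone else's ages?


Sum (excluding Iris): 115

115


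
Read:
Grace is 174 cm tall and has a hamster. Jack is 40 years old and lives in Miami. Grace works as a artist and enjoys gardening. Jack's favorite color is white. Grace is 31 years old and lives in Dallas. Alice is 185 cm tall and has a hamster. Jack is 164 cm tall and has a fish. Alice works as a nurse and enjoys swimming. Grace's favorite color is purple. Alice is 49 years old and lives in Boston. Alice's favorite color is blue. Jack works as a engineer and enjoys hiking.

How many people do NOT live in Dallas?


Not in Dallas: 2

2


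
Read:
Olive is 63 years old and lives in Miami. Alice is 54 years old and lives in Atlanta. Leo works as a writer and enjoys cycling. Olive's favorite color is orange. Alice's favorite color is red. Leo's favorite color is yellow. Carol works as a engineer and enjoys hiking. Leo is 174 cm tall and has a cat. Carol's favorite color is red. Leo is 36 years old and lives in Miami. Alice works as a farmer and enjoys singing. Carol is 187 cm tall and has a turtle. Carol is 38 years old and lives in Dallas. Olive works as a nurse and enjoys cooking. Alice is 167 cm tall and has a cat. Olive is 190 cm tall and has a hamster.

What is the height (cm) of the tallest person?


Tallest: Olive at 190 cm

190


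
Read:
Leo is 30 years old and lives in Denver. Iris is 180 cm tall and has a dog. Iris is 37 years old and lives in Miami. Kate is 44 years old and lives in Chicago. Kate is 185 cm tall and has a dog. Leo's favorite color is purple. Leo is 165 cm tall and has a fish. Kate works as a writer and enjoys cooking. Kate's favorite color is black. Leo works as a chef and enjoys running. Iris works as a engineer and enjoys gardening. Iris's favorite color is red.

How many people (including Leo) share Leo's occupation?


Leo is a chef. Count = 1

1
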